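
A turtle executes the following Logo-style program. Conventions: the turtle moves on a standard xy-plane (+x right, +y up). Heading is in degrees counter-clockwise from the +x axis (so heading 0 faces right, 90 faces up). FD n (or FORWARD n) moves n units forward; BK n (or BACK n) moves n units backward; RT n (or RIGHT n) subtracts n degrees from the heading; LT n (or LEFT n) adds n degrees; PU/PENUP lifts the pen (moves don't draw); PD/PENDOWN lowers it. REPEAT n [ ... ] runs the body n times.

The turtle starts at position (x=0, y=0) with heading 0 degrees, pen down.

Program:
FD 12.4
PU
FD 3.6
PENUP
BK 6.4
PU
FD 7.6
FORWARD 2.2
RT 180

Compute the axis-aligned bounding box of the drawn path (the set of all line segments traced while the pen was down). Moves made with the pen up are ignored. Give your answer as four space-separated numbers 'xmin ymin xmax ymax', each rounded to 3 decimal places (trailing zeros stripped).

Answer: 0 0 12.4 0

Derivation:
Executing turtle program step by step:
Start: pos=(0,0), heading=0, pen down
FD 12.4: (0,0) -> (12.4,0) [heading=0, draw]
PU: pen up
FD 3.6: (12.4,0) -> (16,0) [heading=0, move]
PU: pen up
BK 6.4: (16,0) -> (9.6,0) [heading=0, move]
PU: pen up
FD 7.6: (9.6,0) -> (17.2,0) [heading=0, move]
FD 2.2: (17.2,0) -> (19.4,0) [heading=0, move]
RT 180: heading 0 -> 180
Final: pos=(19.4,0), heading=180, 1 segment(s) drawn

Segment endpoints: x in {0, 12.4}, y in {0}
xmin=0, ymin=0, xmax=12.4, ymax=0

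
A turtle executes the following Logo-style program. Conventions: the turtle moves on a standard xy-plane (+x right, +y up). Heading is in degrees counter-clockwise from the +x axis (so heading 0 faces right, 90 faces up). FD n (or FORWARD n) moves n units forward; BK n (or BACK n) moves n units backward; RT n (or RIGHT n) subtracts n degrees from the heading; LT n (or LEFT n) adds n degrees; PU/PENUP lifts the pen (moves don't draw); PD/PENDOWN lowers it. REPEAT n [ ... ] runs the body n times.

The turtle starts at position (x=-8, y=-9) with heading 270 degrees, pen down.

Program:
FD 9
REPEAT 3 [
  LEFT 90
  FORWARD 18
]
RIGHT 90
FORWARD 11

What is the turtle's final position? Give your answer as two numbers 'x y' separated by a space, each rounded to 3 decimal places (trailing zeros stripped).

Executing turtle program step by step:
Start: pos=(-8,-9), heading=270, pen down
FD 9: (-8,-9) -> (-8,-18) [heading=270, draw]
REPEAT 3 [
  -- iteration 1/3 --
  LT 90: heading 270 -> 0
  FD 18: (-8,-18) -> (10,-18) [heading=0, draw]
  -- iteration 2/3 --
  LT 90: heading 0 -> 90
  FD 18: (10,-18) -> (10,0) [heading=90, draw]
  -- iteration 3/3 --
  LT 90: heading 90 -> 180
  FD 18: (10,0) -> (-8,0) [heading=180, draw]
]
RT 90: heading 180 -> 90
FD 11: (-8,0) -> (-8,11) [heading=90, draw]
Final: pos=(-8,11), heading=90, 5 segment(s) drawn

Answer: -8 11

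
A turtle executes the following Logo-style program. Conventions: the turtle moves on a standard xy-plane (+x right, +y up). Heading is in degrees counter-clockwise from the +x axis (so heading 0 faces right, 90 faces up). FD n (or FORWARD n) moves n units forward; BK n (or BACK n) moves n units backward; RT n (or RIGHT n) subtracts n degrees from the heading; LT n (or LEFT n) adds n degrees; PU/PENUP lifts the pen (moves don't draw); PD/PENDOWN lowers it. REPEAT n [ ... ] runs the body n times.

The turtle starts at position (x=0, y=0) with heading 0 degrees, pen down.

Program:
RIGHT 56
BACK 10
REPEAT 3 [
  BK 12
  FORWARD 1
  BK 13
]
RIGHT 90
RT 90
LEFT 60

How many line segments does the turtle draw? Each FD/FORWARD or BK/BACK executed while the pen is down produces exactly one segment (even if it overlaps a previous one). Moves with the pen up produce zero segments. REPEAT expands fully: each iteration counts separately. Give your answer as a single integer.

Answer: 10

Derivation:
Executing turtle program step by step:
Start: pos=(0,0), heading=0, pen down
RT 56: heading 0 -> 304
BK 10: (0,0) -> (-5.592,8.29) [heading=304, draw]
REPEAT 3 [
  -- iteration 1/3 --
  BK 12: (-5.592,8.29) -> (-12.302,18.239) [heading=304, draw]
  FD 1: (-12.302,18.239) -> (-11.743,17.41) [heading=304, draw]
  BK 13: (-11.743,17.41) -> (-19.013,28.187) [heading=304, draw]
  -- iteration 2/3 --
  BK 12: (-19.013,28.187) -> (-25.723,38.136) [heading=304, draw]
  FD 1: (-25.723,38.136) -> (-25.164,37.307) [heading=304, draw]
  BK 13: (-25.164,37.307) -> (-32.433,48.084) [heading=304, draw]
  -- iteration 3/3 --
  BK 12: (-32.433,48.084) -> (-39.144,58.033) [heading=304, draw]
  FD 1: (-39.144,58.033) -> (-38.584,57.204) [heading=304, draw]
  BK 13: (-38.584,57.204) -> (-45.854,67.981) [heading=304, draw]
]
RT 90: heading 304 -> 214
RT 90: heading 214 -> 124
LT 60: heading 124 -> 184
Final: pos=(-45.854,67.981), heading=184, 10 segment(s) drawn
Segments drawn: 10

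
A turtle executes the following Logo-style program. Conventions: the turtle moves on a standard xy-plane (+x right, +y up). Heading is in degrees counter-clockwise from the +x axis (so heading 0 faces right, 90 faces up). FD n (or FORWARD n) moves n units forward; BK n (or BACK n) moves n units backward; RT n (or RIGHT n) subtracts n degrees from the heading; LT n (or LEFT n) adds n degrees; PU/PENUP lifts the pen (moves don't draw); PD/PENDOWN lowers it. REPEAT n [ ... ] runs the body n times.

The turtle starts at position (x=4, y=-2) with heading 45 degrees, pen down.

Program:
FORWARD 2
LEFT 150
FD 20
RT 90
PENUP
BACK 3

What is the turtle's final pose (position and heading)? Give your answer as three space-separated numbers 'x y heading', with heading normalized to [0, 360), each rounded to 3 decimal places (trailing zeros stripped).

Answer: -13.128 -8.66 105

Derivation:
Executing turtle program step by step:
Start: pos=(4,-2), heading=45, pen down
FD 2: (4,-2) -> (5.414,-0.586) [heading=45, draw]
LT 150: heading 45 -> 195
FD 20: (5.414,-0.586) -> (-13.904,-5.762) [heading=195, draw]
RT 90: heading 195 -> 105
PU: pen up
BK 3: (-13.904,-5.762) -> (-13.128,-8.66) [heading=105, move]
Final: pos=(-13.128,-8.66), heading=105, 2 segment(s) drawn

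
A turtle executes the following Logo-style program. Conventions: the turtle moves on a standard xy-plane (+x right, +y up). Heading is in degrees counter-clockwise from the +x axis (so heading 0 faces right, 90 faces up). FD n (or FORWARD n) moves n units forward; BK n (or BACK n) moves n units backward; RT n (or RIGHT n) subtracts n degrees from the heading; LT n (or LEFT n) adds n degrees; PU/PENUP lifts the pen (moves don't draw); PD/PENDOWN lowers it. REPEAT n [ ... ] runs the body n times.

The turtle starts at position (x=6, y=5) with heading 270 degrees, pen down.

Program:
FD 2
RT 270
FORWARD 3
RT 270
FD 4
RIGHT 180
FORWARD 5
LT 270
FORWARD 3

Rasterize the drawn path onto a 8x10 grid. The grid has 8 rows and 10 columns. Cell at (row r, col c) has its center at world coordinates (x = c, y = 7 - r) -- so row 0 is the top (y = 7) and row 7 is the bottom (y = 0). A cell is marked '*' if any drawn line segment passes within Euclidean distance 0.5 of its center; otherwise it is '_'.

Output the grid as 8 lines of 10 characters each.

Answer: _________*
_________*
______*__*
______*__*
______****
______****
__________
__________

Derivation:
Segment 0: (6,5) -> (6,3)
Segment 1: (6,3) -> (9,3)
Segment 2: (9,3) -> (9,7)
Segment 3: (9,7) -> (9,2)
Segment 4: (9,2) -> (6,2)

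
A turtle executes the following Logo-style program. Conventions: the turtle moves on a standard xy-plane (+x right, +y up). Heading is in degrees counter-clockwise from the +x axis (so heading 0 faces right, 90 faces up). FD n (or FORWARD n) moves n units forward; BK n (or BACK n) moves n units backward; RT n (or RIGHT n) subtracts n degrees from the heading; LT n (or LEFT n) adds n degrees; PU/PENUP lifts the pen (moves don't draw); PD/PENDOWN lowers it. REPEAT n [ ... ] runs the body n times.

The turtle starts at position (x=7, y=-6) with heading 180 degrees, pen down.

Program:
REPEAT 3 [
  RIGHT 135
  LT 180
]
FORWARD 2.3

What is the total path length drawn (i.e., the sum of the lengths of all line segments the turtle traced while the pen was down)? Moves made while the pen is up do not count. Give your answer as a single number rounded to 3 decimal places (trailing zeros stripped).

Executing turtle program step by step:
Start: pos=(7,-6), heading=180, pen down
REPEAT 3 [
  -- iteration 1/3 --
  RT 135: heading 180 -> 45
  LT 180: heading 45 -> 225
  -- iteration 2/3 --
  RT 135: heading 225 -> 90
  LT 180: heading 90 -> 270
  -- iteration 3/3 --
  RT 135: heading 270 -> 135
  LT 180: heading 135 -> 315
]
FD 2.3: (7,-6) -> (8.626,-7.626) [heading=315, draw]
Final: pos=(8.626,-7.626), heading=315, 1 segment(s) drawn

Segment lengths:
  seg 1: (7,-6) -> (8.626,-7.626), length = 2.3
Total = 2.3

Answer: 2.3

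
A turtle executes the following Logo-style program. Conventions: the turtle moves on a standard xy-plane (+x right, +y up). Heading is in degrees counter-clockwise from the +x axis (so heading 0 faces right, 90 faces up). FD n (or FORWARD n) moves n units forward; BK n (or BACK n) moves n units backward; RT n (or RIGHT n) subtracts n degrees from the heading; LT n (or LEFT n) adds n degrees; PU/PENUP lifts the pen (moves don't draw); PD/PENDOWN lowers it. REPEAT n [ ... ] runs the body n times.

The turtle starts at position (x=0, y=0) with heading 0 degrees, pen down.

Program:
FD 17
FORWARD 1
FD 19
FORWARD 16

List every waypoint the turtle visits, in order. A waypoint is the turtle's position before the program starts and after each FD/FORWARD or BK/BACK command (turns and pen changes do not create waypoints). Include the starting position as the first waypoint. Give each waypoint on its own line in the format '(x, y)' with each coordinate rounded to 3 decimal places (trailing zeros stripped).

Executing turtle program step by step:
Start: pos=(0,0), heading=0, pen down
FD 17: (0,0) -> (17,0) [heading=0, draw]
FD 1: (17,0) -> (18,0) [heading=0, draw]
FD 19: (18,0) -> (37,0) [heading=0, draw]
FD 16: (37,0) -> (53,0) [heading=0, draw]
Final: pos=(53,0), heading=0, 4 segment(s) drawn
Waypoints (5 total):
(0, 0)
(17, 0)
(18, 0)
(37, 0)
(53, 0)

Answer: (0, 0)
(17, 0)
(18, 0)
(37, 0)
(53, 0)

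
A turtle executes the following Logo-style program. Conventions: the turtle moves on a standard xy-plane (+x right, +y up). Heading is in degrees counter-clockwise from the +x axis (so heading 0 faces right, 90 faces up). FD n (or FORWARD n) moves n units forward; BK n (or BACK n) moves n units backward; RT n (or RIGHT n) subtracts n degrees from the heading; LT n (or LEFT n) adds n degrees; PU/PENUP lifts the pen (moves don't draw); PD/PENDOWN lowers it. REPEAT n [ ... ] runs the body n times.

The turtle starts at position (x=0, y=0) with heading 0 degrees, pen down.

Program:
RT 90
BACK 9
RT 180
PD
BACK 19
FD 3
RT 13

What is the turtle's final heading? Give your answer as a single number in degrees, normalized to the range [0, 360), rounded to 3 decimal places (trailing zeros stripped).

Answer: 77

Derivation:
Executing turtle program step by step:
Start: pos=(0,0), heading=0, pen down
RT 90: heading 0 -> 270
BK 9: (0,0) -> (0,9) [heading=270, draw]
RT 180: heading 270 -> 90
PD: pen down
BK 19: (0,9) -> (0,-10) [heading=90, draw]
FD 3: (0,-10) -> (0,-7) [heading=90, draw]
RT 13: heading 90 -> 77
Final: pos=(0,-7), heading=77, 3 segment(s) drawn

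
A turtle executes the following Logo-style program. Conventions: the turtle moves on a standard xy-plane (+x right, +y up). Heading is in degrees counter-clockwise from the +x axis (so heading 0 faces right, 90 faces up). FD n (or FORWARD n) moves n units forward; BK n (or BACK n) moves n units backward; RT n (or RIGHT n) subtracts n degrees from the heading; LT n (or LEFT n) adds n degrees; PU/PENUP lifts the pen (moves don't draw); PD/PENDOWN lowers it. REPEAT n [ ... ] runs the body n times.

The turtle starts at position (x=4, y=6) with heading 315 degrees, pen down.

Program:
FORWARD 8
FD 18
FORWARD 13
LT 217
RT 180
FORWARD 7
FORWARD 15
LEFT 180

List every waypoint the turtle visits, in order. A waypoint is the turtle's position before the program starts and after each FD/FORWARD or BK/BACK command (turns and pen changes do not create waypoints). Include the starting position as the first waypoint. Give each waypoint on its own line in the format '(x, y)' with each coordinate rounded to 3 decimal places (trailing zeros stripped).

Executing turtle program step by step:
Start: pos=(4,6), heading=315, pen down
FD 8: (4,6) -> (9.657,0.343) [heading=315, draw]
FD 18: (9.657,0.343) -> (22.385,-12.385) [heading=315, draw]
FD 13: (22.385,-12.385) -> (31.577,-21.577) [heading=315, draw]
LT 217: heading 315 -> 172
RT 180: heading 172 -> 352
FD 7: (31.577,-21.577) -> (38.509,-22.551) [heading=352, draw]
FD 15: (38.509,-22.551) -> (53.363,-24.639) [heading=352, draw]
LT 180: heading 352 -> 172
Final: pos=(53.363,-24.639), heading=172, 5 segment(s) drawn
Waypoints (6 total):
(4, 6)
(9.657, 0.343)
(22.385, -12.385)
(31.577, -21.577)
(38.509, -22.551)
(53.363, -24.639)

Answer: (4, 6)
(9.657, 0.343)
(22.385, -12.385)
(31.577, -21.577)
(38.509, -22.551)
(53.363, -24.639)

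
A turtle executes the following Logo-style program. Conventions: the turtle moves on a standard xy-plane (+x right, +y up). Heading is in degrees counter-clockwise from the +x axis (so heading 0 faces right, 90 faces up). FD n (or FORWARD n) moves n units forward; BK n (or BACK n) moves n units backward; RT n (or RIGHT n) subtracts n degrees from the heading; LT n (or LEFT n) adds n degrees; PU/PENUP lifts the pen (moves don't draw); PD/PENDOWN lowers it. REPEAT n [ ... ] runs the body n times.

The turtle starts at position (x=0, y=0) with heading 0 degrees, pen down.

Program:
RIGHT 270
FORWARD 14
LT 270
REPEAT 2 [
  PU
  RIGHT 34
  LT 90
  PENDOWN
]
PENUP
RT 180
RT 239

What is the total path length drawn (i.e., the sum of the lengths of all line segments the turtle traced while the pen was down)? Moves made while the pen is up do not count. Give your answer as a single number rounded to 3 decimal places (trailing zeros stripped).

Answer: 14

Derivation:
Executing turtle program step by step:
Start: pos=(0,0), heading=0, pen down
RT 270: heading 0 -> 90
FD 14: (0,0) -> (0,14) [heading=90, draw]
LT 270: heading 90 -> 0
REPEAT 2 [
  -- iteration 1/2 --
  PU: pen up
  RT 34: heading 0 -> 326
  LT 90: heading 326 -> 56
  PD: pen down
  -- iteration 2/2 --
  PU: pen up
  RT 34: heading 56 -> 22
  LT 90: heading 22 -> 112
  PD: pen down
]
PU: pen up
RT 180: heading 112 -> 292
RT 239: heading 292 -> 53
Final: pos=(0,14), heading=53, 1 segment(s) drawn

Segment lengths:
  seg 1: (0,0) -> (0,14), length = 14
Total = 14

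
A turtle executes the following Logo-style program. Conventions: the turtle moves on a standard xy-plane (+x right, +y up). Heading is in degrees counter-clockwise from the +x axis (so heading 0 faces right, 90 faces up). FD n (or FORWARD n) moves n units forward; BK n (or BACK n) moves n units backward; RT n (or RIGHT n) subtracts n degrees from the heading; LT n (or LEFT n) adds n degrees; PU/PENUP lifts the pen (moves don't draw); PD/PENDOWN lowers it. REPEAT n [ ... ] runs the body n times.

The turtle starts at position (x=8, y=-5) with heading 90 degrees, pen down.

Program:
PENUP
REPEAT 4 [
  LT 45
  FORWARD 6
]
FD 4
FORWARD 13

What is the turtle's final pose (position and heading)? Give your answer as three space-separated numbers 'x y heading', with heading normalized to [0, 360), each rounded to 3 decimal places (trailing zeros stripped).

Answer: -6.485 -28 270

Derivation:
Executing turtle program step by step:
Start: pos=(8,-5), heading=90, pen down
PU: pen up
REPEAT 4 [
  -- iteration 1/4 --
  LT 45: heading 90 -> 135
  FD 6: (8,-5) -> (3.757,-0.757) [heading=135, move]
  -- iteration 2/4 --
  LT 45: heading 135 -> 180
  FD 6: (3.757,-0.757) -> (-2.243,-0.757) [heading=180, move]
  -- iteration 3/4 --
  LT 45: heading 180 -> 225
  FD 6: (-2.243,-0.757) -> (-6.485,-5) [heading=225, move]
  -- iteration 4/4 --
  LT 45: heading 225 -> 270
  FD 6: (-6.485,-5) -> (-6.485,-11) [heading=270, move]
]
FD 4: (-6.485,-11) -> (-6.485,-15) [heading=270, move]
FD 13: (-6.485,-15) -> (-6.485,-28) [heading=270, move]
Final: pos=(-6.485,-28), heading=270, 0 segment(s) drawn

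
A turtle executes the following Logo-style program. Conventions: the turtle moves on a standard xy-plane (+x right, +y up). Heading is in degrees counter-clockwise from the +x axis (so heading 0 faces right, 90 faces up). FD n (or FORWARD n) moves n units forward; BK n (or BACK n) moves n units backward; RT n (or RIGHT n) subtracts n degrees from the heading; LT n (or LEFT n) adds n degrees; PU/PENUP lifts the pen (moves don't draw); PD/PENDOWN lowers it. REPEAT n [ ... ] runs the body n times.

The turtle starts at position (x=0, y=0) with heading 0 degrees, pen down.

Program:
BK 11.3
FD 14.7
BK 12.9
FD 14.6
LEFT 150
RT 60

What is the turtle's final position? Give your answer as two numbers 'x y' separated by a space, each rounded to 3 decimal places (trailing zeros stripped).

Answer: 5.1 0

Derivation:
Executing turtle program step by step:
Start: pos=(0,0), heading=0, pen down
BK 11.3: (0,0) -> (-11.3,0) [heading=0, draw]
FD 14.7: (-11.3,0) -> (3.4,0) [heading=0, draw]
BK 12.9: (3.4,0) -> (-9.5,0) [heading=0, draw]
FD 14.6: (-9.5,0) -> (5.1,0) [heading=0, draw]
LT 150: heading 0 -> 150
RT 60: heading 150 -> 90
Final: pos=(5.1,0), heading=90, 4 segment(s) drawn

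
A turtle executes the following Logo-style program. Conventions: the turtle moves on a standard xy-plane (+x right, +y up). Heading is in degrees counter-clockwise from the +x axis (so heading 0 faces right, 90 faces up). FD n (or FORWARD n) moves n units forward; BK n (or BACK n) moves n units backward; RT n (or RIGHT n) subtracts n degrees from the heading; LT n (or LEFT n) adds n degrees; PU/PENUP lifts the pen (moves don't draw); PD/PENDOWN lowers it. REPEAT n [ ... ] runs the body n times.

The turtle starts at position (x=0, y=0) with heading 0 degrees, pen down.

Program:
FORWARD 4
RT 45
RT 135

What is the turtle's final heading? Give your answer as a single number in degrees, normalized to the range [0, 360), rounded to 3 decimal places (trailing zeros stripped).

Executing turtle program step by step:
Start: pos=(0,0), heading=0, pen down
FD 4: (0,0) -> (4,0) [heading=0, draw]
RT 45: heading 0 -> 315
RT 135: heading 315 -> 180
Final: pos=(4,0), heading=180, 1 segment(s) drawn

Answer: 180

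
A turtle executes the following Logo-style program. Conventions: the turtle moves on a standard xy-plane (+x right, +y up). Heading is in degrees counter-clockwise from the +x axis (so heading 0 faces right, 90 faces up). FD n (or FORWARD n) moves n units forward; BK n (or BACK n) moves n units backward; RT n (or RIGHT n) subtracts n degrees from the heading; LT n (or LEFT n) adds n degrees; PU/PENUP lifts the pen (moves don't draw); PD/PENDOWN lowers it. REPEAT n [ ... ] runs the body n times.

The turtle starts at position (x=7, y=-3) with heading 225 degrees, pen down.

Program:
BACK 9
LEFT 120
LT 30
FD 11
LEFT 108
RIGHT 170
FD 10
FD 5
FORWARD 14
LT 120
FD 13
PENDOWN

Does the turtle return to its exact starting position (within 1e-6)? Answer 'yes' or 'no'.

Executing turtle program step by step:
Start: pos=(7,-3), heading=225, pen down
BK 9: (7,-3) -> (13.364,3.364) [heading=225, draw]
LT 120: heading 225 -> 345
LT 30: heading 345 -> 15
FD 11: (13.364,3.364) -> (23.989,6.211) [heading=15, draw]
LT 108: heading 15 -> 123
RT 170: heading 123 -> 313
FD 10: (23.989,6.211) -> (30.809,-1.103) [heading=313, draw]
FD 5: (30.809,-1.103) -> (34.219,-4.759) [heading=313, draw]
FD 14: (34.219,-4.759) -> (43.767,-14.998) [heading=313, draw]
LT 120: heading 313 -> 73
FD 13: (43.767,-14.998) -> (47.568,-2.566) [heading=73, draw]
PD: pen down
Final: pos=(47.568,-2.566), heading=73, 6 segment(s) drawn

Start position: (7, -3)
Final position: (47.568, -2.566)
Distance = 40.57; >= 1e-6 -> NOT closed

Answer: no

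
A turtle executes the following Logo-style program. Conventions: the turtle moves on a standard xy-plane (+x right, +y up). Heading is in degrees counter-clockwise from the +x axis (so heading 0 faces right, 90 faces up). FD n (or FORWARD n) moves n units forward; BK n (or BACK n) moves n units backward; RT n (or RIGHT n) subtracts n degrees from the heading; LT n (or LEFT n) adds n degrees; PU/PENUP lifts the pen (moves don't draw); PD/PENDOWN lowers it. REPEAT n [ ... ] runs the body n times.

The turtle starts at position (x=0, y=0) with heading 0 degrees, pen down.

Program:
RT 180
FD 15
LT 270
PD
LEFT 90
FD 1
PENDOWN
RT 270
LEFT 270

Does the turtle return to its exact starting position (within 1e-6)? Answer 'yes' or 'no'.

Executing turtle program step by step:
Start: pos=(0,0), heading=0, pen down
RT 180: heading 0 -> 180
FD 15: (0,0) -> (-15,0) [heading=180, draw]
LT 270: heading 180 -> 90
PD: pen down
LT 90: heading 90 -> 180
FD 1: (-15,0) -> (-16,0) [heading=180, draw]
PD: pen down
RT 270: heading 180 -> 270
LT 270: heading 270 -> 180
Final: pos=(-16,0), heading=180, 2 segment(s) drawn

Start position: (0, 0)
Final position: (-16, 0)
Distance = 16; >= 1e-6 -> NOT closed

Answer: no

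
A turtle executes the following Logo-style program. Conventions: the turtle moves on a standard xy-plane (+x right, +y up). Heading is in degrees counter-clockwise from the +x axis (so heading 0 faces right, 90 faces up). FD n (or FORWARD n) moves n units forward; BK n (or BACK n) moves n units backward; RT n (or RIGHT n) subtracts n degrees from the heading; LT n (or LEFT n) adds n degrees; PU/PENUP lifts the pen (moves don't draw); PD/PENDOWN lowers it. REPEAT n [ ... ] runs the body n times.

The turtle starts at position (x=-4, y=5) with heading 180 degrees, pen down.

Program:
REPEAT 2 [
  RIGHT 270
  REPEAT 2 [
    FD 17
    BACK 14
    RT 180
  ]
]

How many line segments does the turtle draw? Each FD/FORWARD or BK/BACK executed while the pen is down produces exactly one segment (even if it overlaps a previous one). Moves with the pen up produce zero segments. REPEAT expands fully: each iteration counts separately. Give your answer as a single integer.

Answer: 8

Derivation:
Executing turtle program step by step:
Start: pos=(-4,5), heading=180, pen down
REPEAT 2 [
  -- iteration 1/2 --
  RT 270: heading 180 -> 270
  REPEAT 2 [
    -- iteration 1/2 --
    FD 17: (-4,5) -> (-4,-12) [heading=270, draw]
    BK 14: (-4,-12) -> (-4,2) [heading=270, draw]
    RT 180: heading 270 -> 90
    -- iteration 2/2 --
    FD 17: (-4,2) -> (-4,19) [heading=90, draw]
    BK 14: (-4,19) -> (-4,5) [heading=90, draw]
    RT 180: heading 90 -> 270
  ]
  -- iteration 2/2 --
  RT 270: heading 270 -> 0
  REPEAT 2 [
    -- iteration 1/2 --
    FD 17: (-4,5) -> (13,5) [heading=0, draw]
    BK 14: (13,5) -> (-1,5) [heading=0, draw]
    RT 180: heading 0 -> 180
    -- iteration 2/2 --
    FD 17: (-1,5) -> (-18,5) [heading=180, draw]
    BK 14: (-18,5) -> (-4,5) [heading=180, draw]
    RT 180: heading 180 -> 0
  ]
]
Final: pos=(-4,5), heading=0, 8 segment(s) drawn
Segments drawn: 8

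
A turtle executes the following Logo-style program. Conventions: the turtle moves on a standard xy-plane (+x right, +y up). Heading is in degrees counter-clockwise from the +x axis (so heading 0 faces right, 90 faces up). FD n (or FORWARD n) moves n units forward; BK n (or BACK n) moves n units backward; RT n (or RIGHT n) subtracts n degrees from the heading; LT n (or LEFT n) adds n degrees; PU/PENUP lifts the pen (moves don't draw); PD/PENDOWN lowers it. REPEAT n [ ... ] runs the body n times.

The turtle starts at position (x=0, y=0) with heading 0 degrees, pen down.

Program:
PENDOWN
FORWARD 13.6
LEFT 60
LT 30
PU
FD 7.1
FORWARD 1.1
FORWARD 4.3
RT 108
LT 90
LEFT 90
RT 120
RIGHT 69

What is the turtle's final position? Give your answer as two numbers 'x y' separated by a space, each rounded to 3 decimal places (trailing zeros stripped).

Executing turtle program step by step:
Start: pos=(0,0), heading=0, pen down
PD: pen down
FD 13.6: (0,0) -> (13.6,0) [heading=0, draw]
LT 60: heading 0 -> 60
LT 30: heading 60 -> 90
PU: pen up
FD 7.1: (13.6,0) -> (13.6,7.1) [heading=90, move]
FD 1.1: (13.6,7.1) -> (13.6,8.2) [heading=90, move]
FD 4.3: (13.6,8.2) -> (13.6,12.5) [heading=90, move]
RT 108: heading 90 -> 342
LT 90: heading 342 -> 72
LT 90: heading 72 -> 162
RT 120: heading 162 -> 42
RT 69: heading 42 -> 333
Final: pos=(13.6,12.5), heading=333, 1 segment(s) drawn

Answer: 13.6 12.5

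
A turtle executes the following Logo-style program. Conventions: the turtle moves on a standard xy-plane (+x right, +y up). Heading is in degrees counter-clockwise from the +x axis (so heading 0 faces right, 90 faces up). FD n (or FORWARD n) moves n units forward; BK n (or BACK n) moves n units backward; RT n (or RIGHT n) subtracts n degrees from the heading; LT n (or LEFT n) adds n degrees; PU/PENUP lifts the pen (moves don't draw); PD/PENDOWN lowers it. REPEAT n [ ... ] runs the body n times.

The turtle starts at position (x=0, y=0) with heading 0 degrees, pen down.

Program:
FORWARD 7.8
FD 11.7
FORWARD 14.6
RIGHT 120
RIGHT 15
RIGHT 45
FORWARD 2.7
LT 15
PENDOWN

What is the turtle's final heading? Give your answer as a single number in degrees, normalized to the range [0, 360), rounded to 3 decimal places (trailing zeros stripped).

Executing turtle program step by step:
Start: pos=(0,0), heading=0, pen down
FD 7.8: (0,0) -> (7.8,0) [heading=0, draw]
FD 11.7: (7.8,0) -> (19.5,0) [heading=0, draw]
FD 14.6: (19.5,0) -> (34.1,0) [heading=0, draw]
RT 120: heading 0 -> 240
RT 15: heading 240 -> 225
RT 45: heading 225 -> 180
FD 2.7: (34.1,0) -> (31.4,0) [heading=180, draw]
LT 15: heading 180 -> 195
PD: pen down
Final: pos=(31.4,0), heading=195, 4 segment(s) drawn

Answer: 195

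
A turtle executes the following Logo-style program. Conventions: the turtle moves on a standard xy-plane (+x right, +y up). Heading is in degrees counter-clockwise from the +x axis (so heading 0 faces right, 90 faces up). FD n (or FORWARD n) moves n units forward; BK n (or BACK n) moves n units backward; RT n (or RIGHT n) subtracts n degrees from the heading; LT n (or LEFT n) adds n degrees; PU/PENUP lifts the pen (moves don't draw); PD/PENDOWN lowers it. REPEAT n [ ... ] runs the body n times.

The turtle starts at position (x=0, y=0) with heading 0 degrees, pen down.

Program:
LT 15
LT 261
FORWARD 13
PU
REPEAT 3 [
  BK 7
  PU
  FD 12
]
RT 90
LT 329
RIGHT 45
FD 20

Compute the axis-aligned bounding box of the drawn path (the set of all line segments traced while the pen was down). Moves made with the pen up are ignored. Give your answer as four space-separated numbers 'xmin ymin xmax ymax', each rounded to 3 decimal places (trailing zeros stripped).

Executing turtle program step by step:
Start: pos=(0,0), heading=0, pen down
LT 15: heading 0 -> 15
LT 261: heading 15 -> 276
FD 13: (0,0) -> (1.359,-12.929) [heading=276, draw]
PU: pen up
REPEAT 3 [
  -- iteration 1/3 --
  BK 7: (1.359,-12.929) -> (0.627,-5.967) [heading=276, move]
  PU: pen up
  FD 12: (0.627,-5.967) -> (1.882,-17.901) [heading=276, move]
  -- iteration 2/3 --
  BK 7: (1.882,-17.901) -> (1.15,-10.94) [heading=276, move]
  PU: pen up
  FD 12: (1.15,-10.94) -> (2.404,-22.874) [heading=276, move]
  -- iteration 3/3 --
  BK 7: (2.404,-22.874) -> (1.672,-15.912) [heading=276, move]
  PU: pen up
  FD 12: (1.672,-15.912) -> (2.927,-27.847) [heading=276, move]
]
RT 90: heading 276 -> 186
LT 329: heading 186 -> 155
RT 45: heading 155 -> 110
FD 20: (2.927,-27.847) -> (-3.914,-9.053) [heading=110, move]
Final: pos=(-3.914,-9.053), heading=110, 1 segment(s) drawn

Segment endpoints: x in {0, 1.359}, y in {-12.929, 0}
xmin=0, ymin=-12.929, xmax=1.359, ymax=0

Answer: 0 -12.929 1.359 0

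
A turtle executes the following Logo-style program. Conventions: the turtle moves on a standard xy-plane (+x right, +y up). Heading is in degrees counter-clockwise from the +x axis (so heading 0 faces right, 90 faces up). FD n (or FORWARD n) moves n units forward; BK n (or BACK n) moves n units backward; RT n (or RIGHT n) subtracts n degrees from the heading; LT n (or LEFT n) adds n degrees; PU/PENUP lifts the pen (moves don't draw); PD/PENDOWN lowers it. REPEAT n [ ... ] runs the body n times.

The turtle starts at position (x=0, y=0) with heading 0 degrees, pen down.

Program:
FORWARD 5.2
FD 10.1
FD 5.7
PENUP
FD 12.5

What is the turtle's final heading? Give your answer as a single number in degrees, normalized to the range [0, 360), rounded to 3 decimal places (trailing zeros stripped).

Executing turtle program step by step:
Start: pos=(0,0), heading=0, pen down
FD 5.2: (0,0) -> (5.2,0) [heading=0, draw]
FD 10.1: (5.2,0) -> (15.3,0) [heading=0, draw]
FD 5.7: (15.3,0) -> (21,0) [heading=0, draw]
PU: pen up
FD 12.5: (21,0) -> (33.5,0) [heading=0, move]
Final: pos=(33.5,0), heading=0, 3 segment(s) drawn

Answer: 0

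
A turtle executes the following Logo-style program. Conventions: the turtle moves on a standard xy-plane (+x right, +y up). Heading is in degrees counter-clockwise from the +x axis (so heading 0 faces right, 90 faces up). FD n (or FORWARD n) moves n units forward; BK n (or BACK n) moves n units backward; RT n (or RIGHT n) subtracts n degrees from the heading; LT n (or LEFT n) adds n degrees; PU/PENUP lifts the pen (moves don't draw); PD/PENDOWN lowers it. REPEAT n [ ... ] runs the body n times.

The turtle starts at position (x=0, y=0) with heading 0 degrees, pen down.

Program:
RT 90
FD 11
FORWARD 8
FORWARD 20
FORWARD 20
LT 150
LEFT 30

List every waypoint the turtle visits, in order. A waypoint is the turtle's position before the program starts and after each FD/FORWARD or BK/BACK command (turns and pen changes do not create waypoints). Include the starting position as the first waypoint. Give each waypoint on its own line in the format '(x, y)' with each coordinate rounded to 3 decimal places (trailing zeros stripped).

Executing turtle program step by step:
Start: pos=(0,0), heading=0, pen down
RT 90: heading 0 -> 270
FD 11: (0,0) -> (0,-11) [heading=270, draw]
FD 8: (0,-11) -> (0,-19) [heading=270, draw]
FD 20: (0,-19) -> (0,-39) [heading=270, draw]
FD 20: (0,-39) -> (0,-59) [heading=270, draw]
LT 150: heading 270 -> 60
LT 30: heading 60 -> 90
Final: pos=(0,-59), heading=90, 4 segment(s) drawn
Waypoints (5 total):
(0, 0)
(0, -11)
(0, -19)
(0, -39)
(0, -59)

Answer: (0, 0)
(0, -11)
(0, -19)
(0, -39)
(0, -59)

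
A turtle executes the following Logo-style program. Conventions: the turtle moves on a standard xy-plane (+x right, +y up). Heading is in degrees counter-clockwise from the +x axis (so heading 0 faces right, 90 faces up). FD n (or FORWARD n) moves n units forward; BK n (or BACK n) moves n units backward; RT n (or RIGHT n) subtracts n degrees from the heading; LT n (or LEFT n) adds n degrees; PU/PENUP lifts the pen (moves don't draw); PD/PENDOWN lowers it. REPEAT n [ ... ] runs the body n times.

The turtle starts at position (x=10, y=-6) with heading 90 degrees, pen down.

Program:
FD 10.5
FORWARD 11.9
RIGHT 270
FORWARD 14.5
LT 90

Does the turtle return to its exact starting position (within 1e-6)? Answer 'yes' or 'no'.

Answer: no

Derivation:
Executing turtle program step by step:
Start: pos=(10,-6), heading=90, pen down
FD 10.5: (10,-6) -> (10,4.5) [heading=90, draw]
FD 11.9: (10,4.5) -> (10,16.4) [heading=90, draw]
RT 270: heading 90 -> 180
FD 14.5: (10,16.4) -> (-4.5,16.4) [heading=180, draw]
LT 90: heading 180 -> 270
Final: pos=(-4.5,16.4), heading=270, 3 segment(s) drawn

Start position: (10, -6)
Final position: (-4.5, 16.4)
Distance = 26.684; >= 1e-6 -> NOT closed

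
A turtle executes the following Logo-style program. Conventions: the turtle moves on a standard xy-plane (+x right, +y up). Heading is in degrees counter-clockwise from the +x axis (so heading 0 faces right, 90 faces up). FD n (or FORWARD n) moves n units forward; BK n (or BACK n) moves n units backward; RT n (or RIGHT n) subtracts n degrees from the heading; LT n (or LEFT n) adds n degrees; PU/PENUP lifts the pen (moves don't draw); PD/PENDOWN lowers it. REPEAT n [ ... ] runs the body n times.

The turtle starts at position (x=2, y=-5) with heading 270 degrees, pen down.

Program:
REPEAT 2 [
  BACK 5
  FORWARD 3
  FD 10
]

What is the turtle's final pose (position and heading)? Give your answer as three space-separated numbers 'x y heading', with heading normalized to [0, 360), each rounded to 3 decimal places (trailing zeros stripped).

Answer: 2 -21 270

Derivation:
Executing turtle program step by step:
Start: pos=(2,-5), heading=270, pen down
REPEAT 2 [
  -- iteration 1/2 --
  BK 5: (2,-5) -> (2,0) [heading=270, draw]
  FD 3: (2,0) -> (2,-3) [heading=270, draw]
  FD 10: (2,-3) -> (2,-13) [heading=270, draw]
  -- iteration 2/2 --
  BK 5: (2,-13) -> (2,-8) [heading=270, draw]
  FD 3: (2,-8) -> (2,-11) [heading=270, draw]
  FD 10: (2,-11) -> (2,-21) [heading=270, draw]
]
Final: pos=(2,-21), heading=270, 6 segment(s) drawn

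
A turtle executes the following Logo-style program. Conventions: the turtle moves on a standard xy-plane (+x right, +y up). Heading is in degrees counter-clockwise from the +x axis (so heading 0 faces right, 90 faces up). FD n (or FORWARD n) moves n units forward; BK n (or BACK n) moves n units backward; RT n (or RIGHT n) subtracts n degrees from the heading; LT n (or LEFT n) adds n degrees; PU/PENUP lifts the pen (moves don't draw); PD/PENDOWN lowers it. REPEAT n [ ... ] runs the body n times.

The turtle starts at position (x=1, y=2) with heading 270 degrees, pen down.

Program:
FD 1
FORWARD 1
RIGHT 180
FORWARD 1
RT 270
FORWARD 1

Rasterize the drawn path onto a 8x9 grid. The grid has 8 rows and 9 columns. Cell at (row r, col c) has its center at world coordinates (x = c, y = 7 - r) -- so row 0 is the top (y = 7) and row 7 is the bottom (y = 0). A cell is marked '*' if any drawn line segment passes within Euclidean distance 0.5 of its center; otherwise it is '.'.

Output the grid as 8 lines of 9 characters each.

Segment 0: (1,2) -> (1,1)
Segment 1: (1,1) -> (1,0)
Segment 2: (1,0) -> (1,1)
Segment 3: (1,1) -> (-0,1)

Answer: .........
.........
.........
.........
.........
.*.......
**.......
.*.......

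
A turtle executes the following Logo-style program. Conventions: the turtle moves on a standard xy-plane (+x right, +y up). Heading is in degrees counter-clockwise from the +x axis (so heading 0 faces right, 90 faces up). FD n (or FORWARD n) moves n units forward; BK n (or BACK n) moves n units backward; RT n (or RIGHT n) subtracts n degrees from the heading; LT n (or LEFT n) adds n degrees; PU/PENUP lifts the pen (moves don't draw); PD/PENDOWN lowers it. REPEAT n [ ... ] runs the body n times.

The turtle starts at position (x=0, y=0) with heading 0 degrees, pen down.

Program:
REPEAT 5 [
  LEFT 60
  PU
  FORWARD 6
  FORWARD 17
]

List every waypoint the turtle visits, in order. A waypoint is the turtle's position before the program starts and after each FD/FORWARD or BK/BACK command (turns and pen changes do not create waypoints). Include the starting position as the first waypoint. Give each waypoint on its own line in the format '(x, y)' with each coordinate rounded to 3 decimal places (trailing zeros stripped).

Answer: (0, 0)
(3, 5.196)
(11.5, 19.919)
(8.5, 25.115)
(0, 39.837)
(-6, 39.837)
(-23, 39.837)
(-26, 34.641)
(-34.5, 19.919)
(-31.5, 14.722)
(-23, 0)

Derivation:
Executing turtle program step by step:
Start: pos=(0,0), heading=0, pen down
REPEAT 5 [
  -- iteration 1/5 --
  LT 60: heading 0 -> 60
  PU: pen up
  FD 6: (0,0) -> (3,5.196) [heading=60, move]
  FD 17: (3,5.196) -> (11.5,19.919) [heading=60, move]
  -- iteration 2/5 --
  LT 60: heading 60 -> 120
  PU: pen up
  FD 6: (11.5,19.919) -> (8.5,25.115) [heading=120, move]
  FD 17: (8.5,25.115) -> (0,39.837) [heading=120, move]
  -- iteration 3/5 --
  LT 60: heading 120 -> 180
  PU: pen up
  FD 6: (0,39.837) -> (-6,39.837) [heading=180, move]
  FD 17: (-6,39.837) -> (-23,39.837) [heading=180, move]
  -- iteration 4/5 --
  LT 60: heading 180 -> 240
  PU: pen up
  FD 6: (-23,39.837) -> (-26,34.641) [heading=240, move]
  FD 17: (-26,34.641) -> (-34.5,19.919) [heading=240, move]
  -- iteration 5/5 --
  LT 60: heading 240 -> 300
  PU: pen up
  FD 6: (-34.5,19.919) -> (-31.5,14.722) [heading=300, move]
  FD 17: (-31.5,14.722) -> (-23,0) [heading=300, move]
]
Final: pos=(-23,0), heading=300, 0 segment(s) drawn
Waypoints (11 total):
(0, 0)
(3, 5.196)
(11.5, 19.919)
(8.5, 25.115)
(0, 39.837)
(-6, 39.837)
(-23, 39.837)
(-26, 34.641)
(-34.5, 19.919)
(-31.5, 14.722)
(-23, 0)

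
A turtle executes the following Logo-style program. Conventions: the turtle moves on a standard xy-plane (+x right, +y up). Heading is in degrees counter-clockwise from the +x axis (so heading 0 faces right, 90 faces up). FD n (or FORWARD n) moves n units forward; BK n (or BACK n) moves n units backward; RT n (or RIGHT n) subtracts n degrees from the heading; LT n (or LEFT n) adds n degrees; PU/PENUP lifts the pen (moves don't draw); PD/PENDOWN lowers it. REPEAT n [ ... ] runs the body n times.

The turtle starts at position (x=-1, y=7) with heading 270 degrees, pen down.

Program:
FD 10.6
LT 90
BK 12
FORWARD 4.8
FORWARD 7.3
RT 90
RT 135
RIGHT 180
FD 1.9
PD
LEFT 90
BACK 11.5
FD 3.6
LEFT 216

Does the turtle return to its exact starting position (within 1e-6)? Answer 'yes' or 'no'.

Answer: no

Derivation:
Executing turtle program step by step:
Start: pos=(-1,7), heading=270, pen down
FD 10.6: (-1,7) -> (-1,-3.6) [heading=270, draw]
LT 90: heading 270 -> 0
BK 12: (-1,-3.6) -> (-13,-3.6) [heading=0, draw]
FD 4.8: (-13,-3.6) -> (-8.2,-3.6) [heading=0, draw]
FD 7.3: (-8.2,-3.6) -> (-0.9,-3.6) [heading=0, draw]
RT 90: heading 0 -> 270
RT 135: heading 270 -> 135
RT 180: heading 135 -> 315
FD 1.9: (-0.9,-3.6) -> (0.444,-4.944) [heading=315, draw]
PD: pen down
LT 90: heading 315 -> 45
BK 11.5: (0.444,-4.944) -> (-7.688,-13.075) [heading=45, draw]
FD 3.6: (-7.688,-13.075) -> (-5.143,-10.53) [heading=45, draw]
LT 216: heading 45 -> 261
Final: pos=(-5.143,-10.53), heading=261, 7 segment(s) drawn

Start position: (-1, 7)
Final position: (-5.143, -10.53)
Distance = 18.012; >= 1e-6 -> NOT closed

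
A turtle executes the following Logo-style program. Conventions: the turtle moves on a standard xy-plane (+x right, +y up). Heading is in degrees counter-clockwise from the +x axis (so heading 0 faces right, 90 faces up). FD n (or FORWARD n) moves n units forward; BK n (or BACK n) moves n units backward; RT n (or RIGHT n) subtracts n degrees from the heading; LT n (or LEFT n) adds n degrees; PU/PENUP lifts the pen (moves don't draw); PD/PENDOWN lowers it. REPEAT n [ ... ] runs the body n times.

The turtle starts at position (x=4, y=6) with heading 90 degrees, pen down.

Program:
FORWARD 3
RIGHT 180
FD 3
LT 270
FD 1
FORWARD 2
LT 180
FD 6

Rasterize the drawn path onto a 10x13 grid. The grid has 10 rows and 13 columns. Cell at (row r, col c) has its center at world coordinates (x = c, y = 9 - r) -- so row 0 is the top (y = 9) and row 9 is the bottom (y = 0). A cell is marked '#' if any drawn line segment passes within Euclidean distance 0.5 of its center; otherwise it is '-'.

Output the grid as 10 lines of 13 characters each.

Answer: ----#--------
----#--------
----#--------
-#######-----
-------------
-------------
-------------
-------------
-------------
-------------

Derivation:
Segment 0: (4,6) -> (4,9)
Segment 1: (4,9) -> (4,6)
Segment 2: (4,6) -> (3,6)
Segment 3: (3,6) -> (1,6)
Segment 4: (1,6) -> (7,6)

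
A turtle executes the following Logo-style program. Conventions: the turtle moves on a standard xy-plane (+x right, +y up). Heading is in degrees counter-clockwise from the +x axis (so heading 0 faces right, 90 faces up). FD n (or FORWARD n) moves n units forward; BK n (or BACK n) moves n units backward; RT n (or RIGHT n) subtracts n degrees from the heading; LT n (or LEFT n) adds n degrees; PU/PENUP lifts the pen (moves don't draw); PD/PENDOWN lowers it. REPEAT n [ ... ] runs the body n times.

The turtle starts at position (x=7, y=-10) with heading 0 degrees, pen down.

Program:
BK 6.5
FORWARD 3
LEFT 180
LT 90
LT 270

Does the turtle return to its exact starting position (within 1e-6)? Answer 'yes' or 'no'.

Executing turtle program step by step:
Start: pos=(7,-10), heading=0, pen down
BK 6.5: (7,-10) -> (0.5,-10) [heading=0, draw]
FD 3: (0.5,-10) -> (3.5,-10) [heading=0, draw]
LT 180: heading 0 -> 180
LT 90: heading 180 -> 270
LT 270: heading 270 -> 180
Final: pos=(3.5,-10), heading=180, 2 segment(s) drawn

Start position: (7, -10)
Final position: (3.5, -10)
Distance = 3.5; >= 1e-6 -> NOT closed

Answer: no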